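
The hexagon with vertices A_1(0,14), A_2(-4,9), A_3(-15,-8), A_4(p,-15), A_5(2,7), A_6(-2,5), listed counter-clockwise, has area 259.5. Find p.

Write out the shoelace sum; only the two edges meeting at A_4 involve p:
2·Area = [((-15)·(-15) − p·(-8)) + (p·7 − 2·(-15))] + 219
       = 15·p + 474 = 519
⇒ p = 3.

3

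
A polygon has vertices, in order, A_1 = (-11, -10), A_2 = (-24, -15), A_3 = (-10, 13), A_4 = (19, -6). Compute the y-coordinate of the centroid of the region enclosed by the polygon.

-1.9

Apply Gauss's area formula. First the cross-terms c_i = x_i·y_{i+1} − x_{i+1}·y_i:
  -75, -462, -187, -256  ⇒  2A = -980, A = -490.
Then Σ (y_i + y_{i+1})·c_i = 5586, so ȳ = 5586 / (6·(-490)) = -1.9.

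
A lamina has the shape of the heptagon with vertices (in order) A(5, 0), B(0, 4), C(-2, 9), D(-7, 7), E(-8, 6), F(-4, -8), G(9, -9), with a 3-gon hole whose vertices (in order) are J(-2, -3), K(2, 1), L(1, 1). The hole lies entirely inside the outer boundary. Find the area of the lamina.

Outer boundary:
Apply the surveyor's formula: 2A = Σ (x_i·y_{i+1} − x_{i+1}·y_i), indices taken mod 7.
Σ = (20) + (8) + (49) + (14) + (88) + (108) + (45) = 332
Area = |Σ|/2 = 166.
Hole:
Apply Gauss's area formula: 2A = Σ (x_i·y_{i+1} − x_{i+1}·y_i), indices taken mod 3.
Cross-terms: 4, 1, -1  ⇒  Σ = 4
Area = |Σ|/2 = 2.
Net area = 166 − 2 = 164.

164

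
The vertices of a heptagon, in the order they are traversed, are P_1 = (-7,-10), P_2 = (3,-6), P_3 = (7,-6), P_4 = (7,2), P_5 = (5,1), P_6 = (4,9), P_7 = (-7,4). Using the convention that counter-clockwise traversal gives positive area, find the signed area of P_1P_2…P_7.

P_1→P_2: (-7)(-6) − (3)(-10) = 72
P_2→P_3: (3)(-6) − (7)(-6) = 24
P_3→P_4: (7)(2) − (7)(-6) = 56
P_4→P_5: (7)(1) − (5)(2) = -3
P_5→P_6: (5)(9) − (4)(1) = 41
P_6→P_7: (4)(4) − (-7)(9) = 79
P_7→P_1: (-7)(-10) − (-7)(4) = 98
Σ = 367
Signed area = Σ/2 = 183.5 (positive ⇒ counter-clockwise traversal).

183.5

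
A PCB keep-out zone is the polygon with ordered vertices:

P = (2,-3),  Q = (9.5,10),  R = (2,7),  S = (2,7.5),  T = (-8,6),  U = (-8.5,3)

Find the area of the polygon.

P→Q: (2)(10) − (9.5)(-3) = 48.5
Q→R: (9.5)(7) − (2)(10) = 46.5
R→S: (2)(7.5) − (2)(7) = 1
S→T: (2)(6) − (-8)(7.5) = 72
T→U: (-8)(3) − (-8.5)(6) = 27
U→P: (-8.5)(-3) − (2)(3) = 19.5
Σ = 214.5
Area = |Σ|/2 = 107.25.

107.25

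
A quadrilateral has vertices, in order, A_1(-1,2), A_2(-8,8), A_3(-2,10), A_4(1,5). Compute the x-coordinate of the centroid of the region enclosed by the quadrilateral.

-196/69

Apply the shoelace (surveyor's) formula. First the cross-terms c_i = x_i·y_{i+1} − x_{i+1}·y_i:
  8, -64, -20, 7  ⇒  2A = -69, A = -34.5.
Then Σ (x_i + x_{i+1})·c_i = 588, so x̄ = 588 / (6·(-34.5)) = -196/69.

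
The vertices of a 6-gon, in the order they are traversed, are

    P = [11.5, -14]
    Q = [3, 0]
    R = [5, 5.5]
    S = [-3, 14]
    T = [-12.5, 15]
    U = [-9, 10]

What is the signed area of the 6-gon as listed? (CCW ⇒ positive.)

Apply the surveyor's formula: 2A = Σ (x_i·y_{i+1} − x_{i+1}·y_i), indices taken mod 6.
Cross-terms: 42, 16.5, 86.5, 130, 10, 11  ⇒  Σ = 296
Signed area = Σ/2 = 148 (positive ⇒ counter-clockwise traversal).

148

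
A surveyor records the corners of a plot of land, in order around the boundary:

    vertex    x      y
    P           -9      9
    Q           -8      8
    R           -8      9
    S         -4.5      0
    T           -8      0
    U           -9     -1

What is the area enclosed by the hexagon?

Σ = (0) + (-8) + (40.5) + (0) + (8) + (-90) = -49.5
Area = |Σ|/2 = 24.75.

24.75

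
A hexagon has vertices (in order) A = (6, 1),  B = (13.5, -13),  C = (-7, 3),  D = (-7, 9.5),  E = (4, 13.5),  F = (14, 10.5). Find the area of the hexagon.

258

Cross-terms: -91.5, -50.5, -45.5, -132.5, -147, -49  ⇒  Σ = -516
Area = |Σ|/2 = 258.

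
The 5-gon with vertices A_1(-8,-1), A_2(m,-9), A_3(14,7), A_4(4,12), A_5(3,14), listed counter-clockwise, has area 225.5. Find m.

Write out the shoelace sum; only the two edges meeting at A_2 involve m:
2·Area = [((-8)·(-9) − m·(-1)) + (m·7 − 14·(-9))] + 269
       = 8·m + 467 = 451
⇒ m = -2.

-2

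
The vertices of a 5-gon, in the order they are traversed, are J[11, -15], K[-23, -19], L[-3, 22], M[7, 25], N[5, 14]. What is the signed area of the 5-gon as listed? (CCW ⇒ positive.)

Apply Gauss's area formula: 2A = Σ (x_i·y_{i+1} − x_{i+1}·y_i), indices taken mod 5.
Σ = (-554) + (-563) + (-229) + (-27) + (-229) = -1602
Signed area = Σ/2 = -801 (negative ⇒ clockwise traversal).

-801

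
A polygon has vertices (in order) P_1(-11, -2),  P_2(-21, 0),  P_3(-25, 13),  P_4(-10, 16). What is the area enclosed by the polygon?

194.5

Apply Gauss's area formula: 2A = Σ (x_i·y_{i+1} − x_{i+1}·y_i), indices taken mod 4.
Σ = (-42) + (-273) + (-270) + (196) = -389
Area = |Σ|/2 = 194.5.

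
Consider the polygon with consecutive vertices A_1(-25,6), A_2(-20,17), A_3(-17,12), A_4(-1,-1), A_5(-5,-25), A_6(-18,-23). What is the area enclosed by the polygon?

612.5

Apply the shoelace formula: 2A = Σ (x_i·y_{i+1} − x_{i+1}·y_i), indices taken mod 6.
Σ = (-305) + (49) + (29) + (20) + (-335) + (-683) = -1225
Area = |Σ|/2 = 612.5.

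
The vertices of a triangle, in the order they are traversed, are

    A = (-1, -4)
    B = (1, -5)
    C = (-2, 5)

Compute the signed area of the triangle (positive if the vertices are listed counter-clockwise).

Apply the shoelace (surveyor's) formula: 2A = Σ (x_i·y_{i+1} − x_{i+1}·y_i), indices taken mod 3.
Σ = (9) + (-5) + (13) = 17
Signed area = Σ/2 = 8.5 (positive ⇒ counter-clockwise traversal).

8.5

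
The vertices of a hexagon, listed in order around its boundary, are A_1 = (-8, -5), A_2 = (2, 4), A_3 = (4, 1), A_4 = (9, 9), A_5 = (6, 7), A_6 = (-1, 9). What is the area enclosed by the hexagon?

Σ = (-22) + (-14) + (27) + (9) + (61) + (77) = 138
Area = |Σ|/2 = 69.

69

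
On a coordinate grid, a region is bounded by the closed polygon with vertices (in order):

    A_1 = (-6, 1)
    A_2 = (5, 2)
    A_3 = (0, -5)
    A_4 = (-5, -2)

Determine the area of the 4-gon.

Cross-terms: -17, -25, -25, -17  ⇒  Σ = -84
Area = |Σ|/2 = 42.

42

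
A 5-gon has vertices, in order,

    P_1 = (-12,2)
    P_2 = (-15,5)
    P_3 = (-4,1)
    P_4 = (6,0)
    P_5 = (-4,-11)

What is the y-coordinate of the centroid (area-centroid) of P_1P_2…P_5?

-200/79

Apply Gauss's area formula. First the cross-terms c_i = x_i·y_{i+1} − x_{i+1}·y_i:
  -30, 5, -6, -66, -140  ⇒  2A = -237, A = -118.5.
Then Σ (y_i + y_{i+1})·c_i = 1800, so ȳ = 1800 / (6·(-118.5)) = -200/79.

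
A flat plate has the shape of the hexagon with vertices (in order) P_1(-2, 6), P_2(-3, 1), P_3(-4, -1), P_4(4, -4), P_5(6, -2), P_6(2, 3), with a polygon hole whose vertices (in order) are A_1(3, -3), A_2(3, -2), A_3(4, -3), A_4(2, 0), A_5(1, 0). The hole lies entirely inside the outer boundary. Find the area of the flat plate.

Outer boundary:
Σ = (16) + (7) + (20) + (16) + (22) + (18) = 99
Area = |Σ|/2 = 49.5.
Hole:
Apply the surveyor's formula: 2A = Σ (x_i·y_{i+1} − x_{i+1}·y_i), indices taken mod 5.
A_1→A_2: (3)(-2) − (3)(-3) = 3
A_2→A_3: (3)(-3) − (4)(-2) = -1
A_3→A_4: (4)(0) − (2)(-3) = 6
A_4→A_5: (2)(0) − (1)(0) = 0
A_5→A_1: (1)(-3) − (3)(0) = -3
Σ = 5
Area = |Σ|/2 = 2.5.
Net area = 49.5 − 2.5 = 47.

47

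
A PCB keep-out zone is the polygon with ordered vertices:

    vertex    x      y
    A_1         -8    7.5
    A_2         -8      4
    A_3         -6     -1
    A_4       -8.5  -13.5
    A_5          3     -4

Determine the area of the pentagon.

98.75

Σ = (28) + (32) + (72.5) + (74.5) + (-9.5) = 197.5
Area = |Σ|/2 = 98.75.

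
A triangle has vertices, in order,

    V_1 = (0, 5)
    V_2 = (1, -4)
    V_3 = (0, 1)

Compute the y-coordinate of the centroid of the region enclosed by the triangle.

Apply the shoelace (surveyor's) formula. First the cross-terms c_i = x_i·y_{i+1} − x_{i+1}·y_i:
  -5, 1, 0  ⇒  2A = -4, A = -2.
Then Σ (y_i + y_{i+1})·c_i = -8, so ȳ = -8 / (6·(-2)) = 2/3.

2/3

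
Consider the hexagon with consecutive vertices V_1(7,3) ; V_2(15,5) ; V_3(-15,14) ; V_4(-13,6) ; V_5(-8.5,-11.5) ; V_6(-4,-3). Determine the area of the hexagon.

Σ = (-10) + (285) + (92) + (200.5) + (-20.5) + (9) = 556
Area = |Σ|/2 = 278.

278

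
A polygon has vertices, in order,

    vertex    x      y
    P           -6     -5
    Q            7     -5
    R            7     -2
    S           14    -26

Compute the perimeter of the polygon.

|PQ| = √((13)² + (0)²) = √169 = 13
|QR| = √((0)² + (3)²) = √9 = 3
|RS| = √((7)² + (-24)²) = √625 = 25
|SP| = √((-20)² + (21)²) = √841 = 29
Perimeter = 13 + 3 + 25 + 29 = 70.

70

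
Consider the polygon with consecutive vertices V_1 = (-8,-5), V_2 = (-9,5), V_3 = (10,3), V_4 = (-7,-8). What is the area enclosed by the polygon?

125

Apply Gauss's area formula: 2A = Σ (x_i·y_{i+1} − x_{i+1}·y_i), indices taken mod 4.
V_1→V_2: (-8)(5) − (-9)(-5) = -85
V_2→V_3: (-9)(3) − (10)(5) = -77
V_3→V_4: (10)(-8) − (-7)(3) = -59
V_4→V_1: (-7)(-5) − (-8)(-8) = -29
Σ = -250
Area = |Σ|/2 = 125.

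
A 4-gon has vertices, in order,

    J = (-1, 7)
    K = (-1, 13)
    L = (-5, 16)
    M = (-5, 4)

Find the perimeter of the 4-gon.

28

|JK| = √((0)² + (6)²) = √36 = 6
|KL| = √((-4)² + (3)²) = √25 = 5
|LM| = √((0)² + (-12)²) = √144 = 12
|MJ| = √((4)² + (3)²) = √25 = 5
Perimeter = 6 + 5 + 12 + 5 = 28.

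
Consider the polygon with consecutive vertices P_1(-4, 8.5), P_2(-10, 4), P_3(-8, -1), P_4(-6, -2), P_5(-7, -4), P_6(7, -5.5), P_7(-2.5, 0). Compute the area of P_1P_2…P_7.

81.25

Apply Gauss's area formula: 2A = Σ (x_i·y_{i+1} − x_{i+1}·y_i), indices taken mod 7.
P_1→P_2: (-4)(4) − (-10)(8.5) = 69
P_2→P_3: (-10)(-1) − (-8)(4) = 42
P_3→P_4: (-8)(-2) − (-6)(-1) = 10
P_4→P_5: (-6)(-4) − (-7)(-2) = 10
P_5→P_6: (-7)(-5.5) − (7)(-4) = 66.5
P_6→P_7: (7)(0) − (-2.5)(-5.5) = -13.75
P_7→P_1: (-2.5)(8.5) − (-4)(0) = -21.25
Σ = 162.5
Area = |Σ|/2 = 81.25.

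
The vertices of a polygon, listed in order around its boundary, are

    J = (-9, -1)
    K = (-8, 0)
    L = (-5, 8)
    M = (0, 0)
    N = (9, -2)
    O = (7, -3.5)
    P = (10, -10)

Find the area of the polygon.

112.25

Cross-terms: -8, -64, 0, 0, -17.5, -35, -100  ⇒  Σ = -224.5
Area = |Σ|/2 = 112.25.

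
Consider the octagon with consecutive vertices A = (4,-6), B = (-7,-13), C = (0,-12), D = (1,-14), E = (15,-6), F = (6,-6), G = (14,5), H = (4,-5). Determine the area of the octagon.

86

Apply the shoelace formula: 2A = Σ (x_i·y_{i+1} − x_{i+1}·y_i), indices taken mod 8.
Σ = (-94) + (84) + (12) + (204) + (-54) + (114) + (-90) + (-4) = 172
Area = |Σ|/2 = 86.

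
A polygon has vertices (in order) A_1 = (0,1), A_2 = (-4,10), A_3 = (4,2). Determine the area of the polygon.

20

Apply the surveyor's formula: 2A = Σ (x_i·y_{i+1} − x_{i+1}·y_i), indices taken mod 3.
A_1→A_2: (0)(10) − (-4)(1) = 4
A_2→A_3: (-4)(2) − (4)(10) = -48
A_3→A_1: (4)(1) − (0)(2) = 4
Σ = -40
Area = |Σ|/2 = 20.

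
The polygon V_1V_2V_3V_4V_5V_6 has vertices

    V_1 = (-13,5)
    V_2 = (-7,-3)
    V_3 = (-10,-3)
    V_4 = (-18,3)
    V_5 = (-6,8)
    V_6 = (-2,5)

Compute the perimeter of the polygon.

52

|V_1V_2| = √((6)² + (-8)²) = √100 = 10
|V_2V_3| = √((-3)² + (0)²) = √9 = 3
|V_3V_4| = √((-8)² + (6)²) = √100 = 10
|V_4V_5| = √((12)² + (5)²) = √169 = 13
|V_5V_6| = √((4)² + (-3)²) = √25 = 5
|V_6V_1| = √((-11)² + (0)²) = √121 = 11
Perimeter = 10 + 3 + 10 + 13 + 5 + 11 = 52.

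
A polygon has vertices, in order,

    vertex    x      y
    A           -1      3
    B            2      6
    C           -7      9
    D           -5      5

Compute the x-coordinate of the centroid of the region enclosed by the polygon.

Apply the surveyor's formula. First the cross-terms c_i = x_i·y_{i+1} − x_{i+1}·y_i:
  -12, 60, 10, -10  ⇒  2A = 48, A = 24.
Then Σ (x_i + x_{i+1})·c_i = -372, so x̄ = -372 / (6·24) = -31/12.

-31/12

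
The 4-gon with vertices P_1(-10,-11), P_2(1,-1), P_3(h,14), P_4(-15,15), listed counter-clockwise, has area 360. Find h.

10

Write out the shoelace sum; only the two edges meeting at P_3 involve h:
2·Area = [(1·14 − h·(-1)) + (h·15 − (-15)·14)] + 336
       = 16·h + 560 = 720
⇒ h = 10.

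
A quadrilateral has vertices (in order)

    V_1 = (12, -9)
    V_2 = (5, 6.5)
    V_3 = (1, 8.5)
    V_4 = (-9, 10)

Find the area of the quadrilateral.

Apply the surveyor's formula: 2A = Σ (x_i·y_{i+1} − x_{i+1}·y_i), indices taken mod 4.
V_1→V_2: (12)(6.5) − (5)(-9) = 123
V_2→V_3: (5)(8.5) − (1)(6.5) = 36
V_3→V_4: (1)(10) − (-9)(8.5) = 86.5
V_4→V_1: (-9)(-9) − (12)(10) = -39
Σ = 206.5
Area = |Σ|/2 = 103.25.

103.25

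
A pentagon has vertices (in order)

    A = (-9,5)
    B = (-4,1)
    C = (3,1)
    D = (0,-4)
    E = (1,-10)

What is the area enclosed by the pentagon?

44.5

Apply Gauss's area formula: 2A = Σ (x_i·y_{i+1} − x_{i+1}·y_i), indices taken mod 5.
Σ = (11) + (-7) + (-12) + (4) + (-85) = -89
Area = |Σ|/2 = 44.5.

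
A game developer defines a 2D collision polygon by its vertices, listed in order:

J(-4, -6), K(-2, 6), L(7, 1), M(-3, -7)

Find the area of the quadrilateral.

68

Apply Gauss's area formula: 2A = Σ (x_i·y_{i+1} − x_{i+1}·y_i), indices taken mod 4.
J→K: (-4)(6) − (-2)(-6) = -36
K→L: (-2)(1) − (7)(6) = -44
L→M: (7)(-7) − (-3)(1) = -46
M→J: (-3)(-6) − (-4)(-7) = -10
Σ = -136
Area = |Σ|/2 = 68.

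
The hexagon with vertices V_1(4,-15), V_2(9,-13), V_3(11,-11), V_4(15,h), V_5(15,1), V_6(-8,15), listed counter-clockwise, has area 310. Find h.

The doubled signed area Σ (x_i y_{i+1} − x_{i+1} y_i) is linear in h.
With h=0 it equals 600; the coefficient of h is -4 (from the two edges through V_4).
So -4·h + 600 = 2·310 = 620 ⇒ h = -5.

-5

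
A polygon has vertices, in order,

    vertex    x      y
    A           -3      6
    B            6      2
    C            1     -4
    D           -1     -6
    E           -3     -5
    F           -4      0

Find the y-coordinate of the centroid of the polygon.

17/81

Apply the shoelace (surveyor's) formula. First the cross-terms c_i = x_i·y_{i+1} − x_{i+1}·y_i:
  -42, -26, -10, -13, -20, -24  ⇒  2A = -135, A = -67.5.
Then Σ (y_i + y_{i+1})·c_i = -85, so ȳ = -85 / (6·(-67.5)) = 17/81.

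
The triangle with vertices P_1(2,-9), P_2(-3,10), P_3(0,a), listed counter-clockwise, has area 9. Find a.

-5

Write out the shoelace sum; only the two edges meeting at P_3 involve a:
2·Area = [((-3)·a − 0·10) + (0·(-9) − 2·a)] + -7
       = -5·a + -7 = 18
⇒ a = -5.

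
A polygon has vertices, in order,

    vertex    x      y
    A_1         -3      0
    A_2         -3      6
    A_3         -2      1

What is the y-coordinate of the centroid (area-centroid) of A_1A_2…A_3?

7/3

Apply the shoelace formula. First the cross-terms c_i = x_i·y_{i+1} − x_{i+1}·y_i:
  -18, 9, 3  ⇒  2A = -6, A = -3.
Then Σ (y_i + y_{i+1})·c_i = -42, so ȳ = -42 / (6·(-3)) = 7/3.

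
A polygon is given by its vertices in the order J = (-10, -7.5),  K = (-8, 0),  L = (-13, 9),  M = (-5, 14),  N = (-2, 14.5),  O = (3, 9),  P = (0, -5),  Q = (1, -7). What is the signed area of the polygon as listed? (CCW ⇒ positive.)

Cross-terms: -60, -72, -137, -44.5, -61.5, -15, 5, -77.5  ⇒  Σ = -462.5
Signed area = Σ/2 = -231.25 (negative ⇒ clockwise traversal).

-231.25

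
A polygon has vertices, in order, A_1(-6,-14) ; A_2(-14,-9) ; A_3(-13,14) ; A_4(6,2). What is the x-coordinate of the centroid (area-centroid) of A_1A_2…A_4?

-1723/273

Apply the surveyor's formula. First the cross-terms c_i = x_i·y_{i+1} − x_{i+1}·y_i:
  -142, -313, -110, -72  ⇒  2A = -637, A = -318.5.
Then Σ (x_i + x_{i+1})·c_i = 12061, so x̄ = 12061 / (6·(-318.5)) = -1723/273.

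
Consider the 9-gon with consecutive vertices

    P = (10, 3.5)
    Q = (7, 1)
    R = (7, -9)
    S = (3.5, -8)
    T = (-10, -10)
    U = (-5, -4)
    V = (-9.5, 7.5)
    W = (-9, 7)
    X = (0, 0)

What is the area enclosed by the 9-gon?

Apply the shoelace formula: 2A = Σ (x_i·y_{i+1} − x_{i+1}·y_i), indices taken mod 9.
P→Q: (10)(1) − (7)(3.5) = -14.5
Q→R: (7)(-9) − (7)(1) = -70
R→S: (7)(-8) − (3.5)(-9) = -24.5
S→T: (3.5)(-10) − (-10)(-8) = -115
T→U: (-10)(-4) − (-5)(-10) = -10
U→V: (-5)(7.5) − (-9.5)(-4) = -75.5
V→W: (-9.5)(7) − (-9)(7.5) = 1
W→X: (-9)(0) − (0)(7) = 0
X→P: (0)(3.5) − (10)(0) = 0
Σ = -308.5
Area = |Σ|/2 = 154.25.

154.25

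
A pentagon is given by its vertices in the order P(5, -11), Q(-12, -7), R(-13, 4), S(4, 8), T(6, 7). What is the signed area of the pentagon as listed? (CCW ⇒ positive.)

Cross-terms: -167, -139, -120, -20, -101  ⇒  Σ = -547
Signed area = Σ/2 = -273.5 (negative ⇒ clockwise traversal).

-273.5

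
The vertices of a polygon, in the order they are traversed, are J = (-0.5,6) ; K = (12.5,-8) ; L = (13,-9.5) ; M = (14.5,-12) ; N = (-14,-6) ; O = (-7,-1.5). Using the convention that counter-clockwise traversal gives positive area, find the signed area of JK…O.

-211.375

Apply Gauss's area formula: 2A = Σ (x_i·y_{i+1} − x_{i+1}·y_i), indices taken mod 6.
Cross-terms: -71, -14.75, -18.25, -255, -21, -42.75  ⇒  Σ = -422.75
Signed area = Σ/2 = -211.375 (negative ⇒ clockwise traversal).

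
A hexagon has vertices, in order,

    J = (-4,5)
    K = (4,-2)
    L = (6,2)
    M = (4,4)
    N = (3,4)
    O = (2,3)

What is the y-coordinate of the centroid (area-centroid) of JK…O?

Apply the shoelace formula. First the cross-terms c_i = x_i·y_{i+1} − x_{i+1}·y_i:
  -12, 20, 16, 4, 1, 22  ⇒  2A = 51, A = 25.5.
Then Σ (y_i + y_{i+1})·c_i = 275, so ȳ = 275 / (6·25.5) = 275/153.

275/153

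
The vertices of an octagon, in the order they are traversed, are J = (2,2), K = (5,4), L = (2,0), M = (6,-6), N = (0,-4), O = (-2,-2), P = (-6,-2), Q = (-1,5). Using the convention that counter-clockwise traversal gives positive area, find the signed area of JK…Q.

Apply the shoelace formula: 2A = Σ (x_i·y_{i+1} − x_{i+1}·y_i), indices taken mod 8.
J→K: (2)(4) − (5)(2) = -2
K→L: (5)(0) − (2)(4) = -8
L→M: (2)(-6) − (6)(0) = -12
M→N: (6)(-4) − (0)(-6) = -24
N→O: (0)(-2) − (-2)(-4) = -8
O→P: (-2)(-2) − (-6)(-2) = -8
P→Q: (-6)(5) − (-1)(-2) = -32
Q→J: (-1)(2) − (2)(5) = -12
Σ = -106
Signed area = Σ/2 = -53 (negative ⇒ clockwise traversal).

-53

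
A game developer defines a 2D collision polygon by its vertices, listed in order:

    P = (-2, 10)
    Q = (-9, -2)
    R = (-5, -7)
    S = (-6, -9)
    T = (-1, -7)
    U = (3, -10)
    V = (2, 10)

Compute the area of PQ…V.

152

Σ = (94) + (53) + (3) + (33) + (31) + (50) + (40) = 304
Area = |Σ|/2 = 152.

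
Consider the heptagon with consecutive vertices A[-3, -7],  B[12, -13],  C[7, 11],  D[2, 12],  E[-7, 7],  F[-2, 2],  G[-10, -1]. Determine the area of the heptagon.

297.5

A→B: (-3)(-13) − (12)(-7) = 123
B→C: (12)(11) − (7)(-13) = 223
C→D: (7)(12) − (2)(11) = 62
D→E: (2)(7) − (-7)(12) = 98
E→F: (-7)(2) − (-2)(7) = 0
F→G: (-2)(-1) − (-10)(2) = 22
G→A: (-10)(-7) − (-3)(-1) = 67
Σ = 595
Area = |Σ|/2 = 297.5.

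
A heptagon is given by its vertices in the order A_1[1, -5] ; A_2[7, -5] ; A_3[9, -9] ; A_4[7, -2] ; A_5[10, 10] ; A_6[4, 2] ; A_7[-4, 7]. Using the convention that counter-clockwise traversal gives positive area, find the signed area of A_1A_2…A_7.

Apply the shoelace formula: 2A = Σ (x_i·y_{i+1} − x_{i+1}·y_i), indices taken mod 7.
Cross-terms: 30, -18, 45, 90, -20, 36, 13  ⇒  Σ = 176
Signed area = Σ/2 = 88 (positive ⇒ counter-clockwise traversal).

88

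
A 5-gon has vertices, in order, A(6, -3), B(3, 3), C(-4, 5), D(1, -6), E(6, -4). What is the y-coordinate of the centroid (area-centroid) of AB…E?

Apply the shoelace formula. First the cross-terms c_i = x_i·y_{i+1} − x_{i+1}·y_i:
  27, 27, 19, 32, 6  ⇒  2A = 111, A = 55.5.
Then Σ (y_i + y_{i+1})·c_i = -165, so ȳ = -165 / (6·55.5) = -55/111.

-55/111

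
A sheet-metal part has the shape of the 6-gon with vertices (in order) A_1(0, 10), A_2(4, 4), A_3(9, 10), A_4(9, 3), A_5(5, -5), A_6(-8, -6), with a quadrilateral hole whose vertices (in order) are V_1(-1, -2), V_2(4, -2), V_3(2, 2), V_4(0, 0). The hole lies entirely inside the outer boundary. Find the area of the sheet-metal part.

143.5

Outer boundary:
Apply the surveyor's formula: 2A = Σ (x_i·y_{i+1} − x_{i+1}·y_i), indices taken mod 6.
Cross-terms: -40, 4, -63, -60, -70, -80  ⇒  Σ = -309
Area = |Σ|/2 = 154.5.
Hole:
Apply the shoelace formula: 2A = Σ (x_i·y_{i+1} − x_{i+1}·y_i), indices taken mod 4.
Cross-terms: 10, 12, 0, 0  ⇒  Σ = 22
Area = |Σ|/2 = 11.
Net area = 154.5 − 11 = 143.5.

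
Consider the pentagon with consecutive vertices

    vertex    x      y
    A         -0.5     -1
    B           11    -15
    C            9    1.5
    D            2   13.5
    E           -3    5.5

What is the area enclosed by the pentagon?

172.875

Apply the shoelace formula: 2A = Σ (x_i·y_{i+1} − x_{i+1}·y_i), indices taken mod 5.
A→B: (-0.5)(-15) − (11)(-1) = 18.5
B→C: (11)(1.5) − (9)(-15) = 151.5
C→D: (9)(13.5) − (2)(1.5) = 118.5
D→E: (2)(5.5) − (-3)(13.5) = 51.5
E→A: (-3)(-1) − (-0.5)(5.5) = 5.75
Σ = 345.75
Area = |Σ|/2 = 172.875.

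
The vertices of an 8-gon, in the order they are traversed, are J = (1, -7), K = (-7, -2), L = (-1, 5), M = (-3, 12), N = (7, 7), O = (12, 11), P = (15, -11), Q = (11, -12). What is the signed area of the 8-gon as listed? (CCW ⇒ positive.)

J→K: (1)(-2) − (-7)(-7) = -51
K→L: (-7)(5) − (-1)(-2) = -37
L→M: (-1)(12) − (-3)(5) = 3
M→N: (-3)(7) − (7)(12) = -105
N→O: (7)(11) − (12)(7) = -7
O→P: (12)(-11) − (15)(11) = -297
P→Q: (15)(-12) − (11)(-11) = -59
Q→J: (11)(-7) − (1)(-12) = -65
Σ = -618
Signed area = Σ/2 = -309 (negative ⇒ clockwise traversal).

-309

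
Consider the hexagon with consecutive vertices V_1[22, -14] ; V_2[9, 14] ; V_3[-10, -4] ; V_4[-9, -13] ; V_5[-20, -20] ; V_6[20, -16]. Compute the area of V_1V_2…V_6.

672

Apply the shoelace (surveyor's) formula: 2A = Σ (x_i·y_{i+1} − x_{i+1}·y_i), indices taken mod 6.
Σ = (434) + (104) + (94) + (-80) + (720) + (72) = 1344
Area = |Σ|/2 = 672.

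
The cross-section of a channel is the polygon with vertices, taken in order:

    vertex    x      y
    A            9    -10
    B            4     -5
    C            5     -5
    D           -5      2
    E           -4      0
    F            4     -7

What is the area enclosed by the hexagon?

22

Σ = (-5) + (5) + (-15) + (8) + (28) + (23) = 44
Area = |Σ|/2 = 22.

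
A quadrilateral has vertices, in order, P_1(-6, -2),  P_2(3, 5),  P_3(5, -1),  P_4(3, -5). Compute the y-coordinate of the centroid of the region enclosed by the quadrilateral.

Apply the shoelace formula. First the cross-terms c_i = x_i·y_{i+1} − x_{i+1}·y_i:
  -24, -28, -22, -36  ⇒  2A = -110, A = -55.
Then Σ (y_i + y_{i+1})·c_i = 200, so ȳ = 200 / (6·(-55)) = -20/33.

-20/33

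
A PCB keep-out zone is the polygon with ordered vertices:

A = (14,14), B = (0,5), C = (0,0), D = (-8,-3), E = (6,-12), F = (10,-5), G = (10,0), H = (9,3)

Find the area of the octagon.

219

Σ = (70) + (0) + (0) + (114) + (90) + (50) + (30) + (84) = 438
Area = |Σ|/2 = 219.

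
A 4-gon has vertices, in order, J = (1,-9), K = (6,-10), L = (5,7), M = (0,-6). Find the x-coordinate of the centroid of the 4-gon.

3.5

Apply Gauss's area formula. First the cross-terms c_i = x_i·y_{i+1} − x_{i+1}·y_i:
  44, 92, -30, 6  ⇒  2A = 112, A = 56.
Then Σ (x_i + x_{i+1})·c_i = 1176, so x̄ = 1176 / (6·56) = 3.5.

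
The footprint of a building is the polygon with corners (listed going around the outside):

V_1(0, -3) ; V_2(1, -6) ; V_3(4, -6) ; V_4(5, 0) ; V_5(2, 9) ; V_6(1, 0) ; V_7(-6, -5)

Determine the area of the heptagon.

Apply the surveyor's formula: 2A = Σ (x_i·y_{i+1} − x_{i+1}·y_i), indices taken mod 7.
V_1→V_2: (0)(-6) − (1)(-3) = 3
V_2→V_3: (1)(-6) − (4)(-6) = 18
V_3→V_4: (4)(0) − (5)(-6) = 30
V_4→V_5: (5)(9) − (2)(0) = 45
V_5→V_6: (2)(0) − (1)(9) = -9
V_6→V_7: (1)(-5) − (-6)(0) = -5
V_7→V_1: (-6)(-3) − (0)(-5) = 18
Σ = 100
Area = |Σ|/2 = 50.

50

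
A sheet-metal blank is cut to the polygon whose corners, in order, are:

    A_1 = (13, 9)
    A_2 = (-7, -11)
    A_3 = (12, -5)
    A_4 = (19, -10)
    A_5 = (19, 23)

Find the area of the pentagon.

280.5

Apply the shoelace (surveyor's) formula: 2A = Σ (x_i·y_{i+1} − x_{i+1}·y_i), indices taken mod 5.
Σ = (-80) + (167) + (-25) + (627) + (-128) = 561
Area = |Σ|/2 = 280.5.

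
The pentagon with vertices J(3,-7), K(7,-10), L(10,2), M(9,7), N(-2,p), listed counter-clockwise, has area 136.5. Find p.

Write out the shoelace sum; only the two edges meeting at N involve p:
2·Area = [(9·p − (-2)·7) + ((-2)·(-7) − 3·p)] + 185
       = 6·p + 213 = 273
⇒ p = 10.

10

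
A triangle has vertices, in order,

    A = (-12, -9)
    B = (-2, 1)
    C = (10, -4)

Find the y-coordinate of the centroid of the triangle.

Apply Gauss's area formula. First the cross-terms c_i = x_i·y_{i+1} − x_{i+1}·y_i:
  -30, -2, -138  ⇒  2A = -170, A = -85.
Then Σ (y_i + y_{i+1})·c_i = 2040, so ȳ = 2040 / (6·(-85)) = -4.

-4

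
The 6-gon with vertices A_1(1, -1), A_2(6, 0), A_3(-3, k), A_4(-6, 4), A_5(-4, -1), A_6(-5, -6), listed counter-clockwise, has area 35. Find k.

The doubled signed area Σ (x_i y_{i+1} − x_{i+1} y_i) is linear in k.
With k=0 it equals 46; the coefficient of k is 12 (from the two edges through A_3).
So 12·k + 46 = 2·35 = 70 ⇒ k = 2.

2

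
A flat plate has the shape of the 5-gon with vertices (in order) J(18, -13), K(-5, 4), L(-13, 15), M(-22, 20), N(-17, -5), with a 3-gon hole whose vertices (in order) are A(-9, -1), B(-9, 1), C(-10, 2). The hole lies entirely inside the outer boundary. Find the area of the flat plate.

Outer boundary:
J→K: (18)(4) − (-5)(-13) = 7
K→L: (-5)(15) − (-13)(4) = -23
L→M: (-13)(20) − (-22)(15) = 70
M→N: (-22)(-5) − (-17)(20) = 450
N→J: (-17)(-13) − (18)(-5) = 311
Σ = 815
Area = |Σ|/2 = 407.5.
Hole:
Apply the shoelace formula: 2A = Σ (x_i·y_{i+1} − x_{i+1}·y_i), indices taken mod 3.
A→B: (-9)(1) − (-9)(-1) = -18
B→C: (-9)(2) − (-10)(1) = -8
C→A: (-10)(-1) − (-9)(2) = 28
Σ = 2
Area = |Σ|/2 = 1.
Net area = 407.5 − 1 = 406.5.

406.5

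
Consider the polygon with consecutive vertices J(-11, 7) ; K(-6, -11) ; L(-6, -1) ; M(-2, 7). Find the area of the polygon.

61

Apply the surveyor's formula: 2A = Σ (x_i·y_{i+1} − x_{i+1}·y_i), indices taken mod 4.
Cross-terms: 163, -60, -44, 63  ⇒  Σ = 122
Area = |Σ|/2 = 61.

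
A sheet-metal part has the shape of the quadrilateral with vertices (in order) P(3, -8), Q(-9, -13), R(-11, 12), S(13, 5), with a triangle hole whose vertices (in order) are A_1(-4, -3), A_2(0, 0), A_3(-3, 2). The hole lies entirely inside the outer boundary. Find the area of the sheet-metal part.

Outer boundary:
Σ = (-111) + (-251) + (-211) + (-119) = -692
Area = |Σ|/2 = 346.
Hole:
Σ = (0) + (0) + (17) = 17
Area = |Σ|/2 = 8.5.
Net area = 346 − 8.5 = 337.5.

337.5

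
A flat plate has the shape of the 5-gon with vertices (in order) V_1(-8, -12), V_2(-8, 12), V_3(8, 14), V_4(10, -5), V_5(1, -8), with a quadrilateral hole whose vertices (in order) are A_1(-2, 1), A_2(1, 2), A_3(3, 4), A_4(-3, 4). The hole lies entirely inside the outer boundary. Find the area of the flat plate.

354.5

Outer boundary:
Σ = (-192) + (-208) + (-180) + (-75) + (-76) = -731
Area = |Σ|/2 = 365.5.
Hole:
Apply the shoelace formula: 2A = Σ (x_i·y_{i+1} − x_{i+1}·y_i), indices taken mod 4.
Σ = (-5) + (-2) + (24) + (5) = 22
Area = |Σ|/2 = 11.
Net area = 365.5 − 11 = 354.5.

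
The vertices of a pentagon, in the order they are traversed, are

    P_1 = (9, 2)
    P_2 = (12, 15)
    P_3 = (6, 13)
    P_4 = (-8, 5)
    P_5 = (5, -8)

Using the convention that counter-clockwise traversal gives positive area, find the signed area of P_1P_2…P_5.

Apply the shoelace (surveyor's) formula: 2A = Σ (x_i·y_{i+1} − x_{i+1}·y_i), indices taken mod 5.
P_1→P_2: (9)(15) − (12)(2) = 111
P_2→P_3: (12)(13) − (6)(15) = 66
P_3→P_4: (6)(5) − (-8)(13) = 134
P_4→P_5: (-8)(-8) − (5)(5) = 39
P_5→P_1: (5)(2) − (9)(-8) = 82
Σ = 432
Signed area = Σ/2 = 216 (positive ⇒ counter-clockwise traversal).

216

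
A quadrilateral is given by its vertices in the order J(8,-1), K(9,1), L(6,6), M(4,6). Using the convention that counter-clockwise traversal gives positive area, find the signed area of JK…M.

12.5

Apply the shoelace formula: 2A = Σ (x_i·y_{i+1} − x_{i+1}·y_i), indices taken mod 4.
Σ = (17) + (48) + (12) + (-52) = 25
Signed area = Σ/2 = 12.5 (positive ⇒ counter-clockwise traversal).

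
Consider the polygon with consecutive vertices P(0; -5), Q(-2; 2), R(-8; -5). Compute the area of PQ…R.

28

Apply the surveyor's formula: 2A = Σ (x_i·y_{i+1} − x_{i+1}·y_i), indices taken mod 3.
Σ = (-10) + (26) + (40) = 56
Area = |Σ|/2 = 28.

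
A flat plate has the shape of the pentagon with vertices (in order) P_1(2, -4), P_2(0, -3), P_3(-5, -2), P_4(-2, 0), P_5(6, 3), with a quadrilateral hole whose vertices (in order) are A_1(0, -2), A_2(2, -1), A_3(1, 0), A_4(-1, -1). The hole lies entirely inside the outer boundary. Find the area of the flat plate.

27.5

Outer boundary:
Apply the shoelace (surveyor's) formula: 2A = Σ (x_i·y_{i+1} − x_{i+1}·y_i), indices taken mod 5.
Cross-terms: -6, -15, -4, -6, -30  ⇒  Σ = -61
Area = |Σ|/2 = 30.5.
Hole:
Apply the shoelace (surveyor's) formula: 2A = Σ (x_i·y_{i+1} − x_{i+1}·y_i), indices taken mod 4.
A_1→A_2: (0)(-1) − (2)(-2) = 4
A_2→A_3: (2)(0) − (1)(-1) = 1
A_3→A_4: (1)(-1) − (-1)(0) = -1
A_4→A_1: (-1)(-2) − (0)(-1) = 2
Σ = 6
Area = |Σ|/2 = 3.
Net area = 30.5 − 3 = 27.5.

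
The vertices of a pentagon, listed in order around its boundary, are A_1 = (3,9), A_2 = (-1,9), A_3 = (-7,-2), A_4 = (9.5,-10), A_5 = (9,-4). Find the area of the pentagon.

Cross-terms: 36, 65, 89, 52, 93  ⇒  Σ = 335
Area = |Σ|/2 = 167.5.

167.5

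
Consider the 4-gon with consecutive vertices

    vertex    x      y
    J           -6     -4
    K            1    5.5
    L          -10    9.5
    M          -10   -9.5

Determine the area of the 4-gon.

Cross-terms: -29, 64.5, 190, -17  ⇒  Σ = 208.5
Area = |Σ|/2 = 104.25.

104.25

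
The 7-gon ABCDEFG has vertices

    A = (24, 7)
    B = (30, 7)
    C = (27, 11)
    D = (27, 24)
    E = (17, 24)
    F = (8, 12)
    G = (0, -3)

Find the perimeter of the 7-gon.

|AB| = √((6)² + (0)²) = √36 = 6
|BC| = √((-3)² + (4)²) = √25 = 5
|CD| = √((0)² + (13)²) = √169 = 13
|DE| = √((-10)² + (0)²) = √100 = 10
|EF| = √((-9)² + (-12)²) = √225 = 15
|FG| = √((-8)² + (-15)²) = √289 = 17
|GA| = √((24)² + (10)²) = √676 = 26
Perimeter = 6 + 5 + 13 + 10 + 15 + 17 + 26 = 92.

92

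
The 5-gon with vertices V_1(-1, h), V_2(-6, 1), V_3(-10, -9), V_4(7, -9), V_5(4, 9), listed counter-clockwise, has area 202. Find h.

Write out the shoelace sum; only the two edges meeting at V_1 involve h:
2·Area = [(4·h − (-1)·9) + ((-1)·1 − (-6)·h)] + 316
       = 10·h + 324 = 404
⇒ h = 8.

8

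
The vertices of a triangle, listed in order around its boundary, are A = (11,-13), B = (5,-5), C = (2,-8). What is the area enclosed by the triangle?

Apply the shoelace formula: 2A = Σ (x_i·y_{i+1} − x_{i+1}·y_i), indices taken mod 3.
Σ = (10) + (-30) + (62) = 42
Area = |Σ|/2 = 21.

21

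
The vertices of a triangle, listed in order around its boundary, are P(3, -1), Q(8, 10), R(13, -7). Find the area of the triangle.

Apply the shoelace (surveyor's) formula: 2A = Σ (x_i·y_{i+1} − x_{i+1}·y_i), indices taken mod 3.
Cross-terms: 38, -186, 8  ⇒  Σ = -140
Area = |Σ|/2 = 70.

70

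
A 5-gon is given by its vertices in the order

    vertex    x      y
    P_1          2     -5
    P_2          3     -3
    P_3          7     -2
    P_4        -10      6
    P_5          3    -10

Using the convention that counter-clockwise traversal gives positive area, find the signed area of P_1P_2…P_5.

66.5

Apply the shoelace formula: 2A = Σ (x_i·y_{i+1} − x_{i+1}·y_i), indices taken mod 5.
Cross-terms: 9, 15, 22, 82, 5  ⇒  Σ = 133
Signed area = Σ/2 = 66.5 (positive ⇒ counter-clockwise traversal).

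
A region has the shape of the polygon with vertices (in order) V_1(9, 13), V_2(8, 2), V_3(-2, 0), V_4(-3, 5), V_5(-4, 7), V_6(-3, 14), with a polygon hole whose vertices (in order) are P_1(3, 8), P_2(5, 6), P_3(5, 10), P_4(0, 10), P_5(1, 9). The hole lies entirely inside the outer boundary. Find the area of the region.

137

Outer boundary:
Apply Gauss's area formula: 2A = Σ (x_i·y_{i+1} − x_{i+1}·y_i), indices taken mod 6.
V_1→V_2: (9)(2) − (8)(13) = -86
V_2→V_3: (8)(0) − (-2)(2) = 4
V_3→V_4: (-2)(5) − (-3)(0) = -10
V_4→V_5: (-3)(7) − (-4)(5) = -1
V_5→V_6: (-4)(14) − (-3)(7) = -35
V_6→V_1: (-3)(13) − (9)(14) = -165
Σ = -293
Area = |Σ|/2 = 146.5.
Hole:
Apply the shoelace formula: 2A = Σ (x_i·y_{i+1} − x_{i+1}·y_i), indices taken mod 5.
Cross-terms: -22, 20, 50, -10, -19  ⇒  Σ = 19
Area = |Σ|/2 = 9.5.
Net area = 146.5 − 9.5 = 137.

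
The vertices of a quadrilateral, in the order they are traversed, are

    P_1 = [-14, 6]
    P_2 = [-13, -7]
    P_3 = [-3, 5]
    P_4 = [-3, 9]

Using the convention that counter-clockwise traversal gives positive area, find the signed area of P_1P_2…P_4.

Apply the surveyor's formula: 2A = Σ (x_i·y_{i+1} − x_{i+1}·y_i), indices taken mod 4.
Σ = (176) + (-86) + (-12) + (108) = 186
Signed area = Σ/2 = 93 (positive ⇒ counter-clockwise traversal).

93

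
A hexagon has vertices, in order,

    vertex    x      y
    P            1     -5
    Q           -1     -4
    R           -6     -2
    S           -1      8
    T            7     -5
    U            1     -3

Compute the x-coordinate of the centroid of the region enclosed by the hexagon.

Apply the surveyor's formula. First the cross-terms c_i = x_i·y_{i+1} − x_{i+1}·y_i:
  -9, -22, -50, -51, -16, -2  ⇒  2A = -150, A = -75.
Then Σ (x_i + x_{i+1})·c_i = 66, so x̄ = 66 / (6·(-75)) = -11/75.

-11/75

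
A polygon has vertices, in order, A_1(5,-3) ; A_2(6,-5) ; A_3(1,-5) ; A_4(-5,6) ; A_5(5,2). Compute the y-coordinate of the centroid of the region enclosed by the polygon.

Apply the surveyor's formula. First the cross-terms c_i = x_i·y_{i+1} − x_{i+1}·y_i:
  -7, -25, -19, -40, -25  ⇒  2A = -116, A = -58.
Then Σ (y_i + y_{i+1})·c_i = -8, so ȳ = -8 / (6·(-58)) = 2/87.

2/87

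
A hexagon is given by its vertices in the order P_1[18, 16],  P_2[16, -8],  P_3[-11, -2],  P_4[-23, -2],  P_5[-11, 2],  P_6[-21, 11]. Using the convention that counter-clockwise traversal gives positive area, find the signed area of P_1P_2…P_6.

-612.5

Apply the shoelace (surveyor's) formula: 2A = Σ (x_i·y_{i+1} − x_{i+1}·y_i), indices taken mod 6.
P_1→P_2: (18)(-8) − (16)(16) = -400
P_2→P_3: (16)(-2) − (-11)(-8) = -120
P_3→P_4: (-11)(-2) − (-23)(-2) = -24
P_4→P_5: (-23)(2) − (-11)(-2) = -68
P_5→P_6: (-11)(11) − (-21)(2) = -79
P_6→P_1: (-21)(16) − (18)(11) = -534
Σ = -1225
Signed area = Σ/2 = -612.5 (negative ⇒ clockwise traversal).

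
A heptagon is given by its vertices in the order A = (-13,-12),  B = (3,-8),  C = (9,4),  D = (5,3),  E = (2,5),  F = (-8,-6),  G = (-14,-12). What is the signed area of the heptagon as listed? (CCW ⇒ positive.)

151

Σ = (140) + (84) + (7) + (19) + (28) + (12) + (12) = 302
Signed area = Σ/2 = 151 (positive ⇒ counter-clockwise traversal).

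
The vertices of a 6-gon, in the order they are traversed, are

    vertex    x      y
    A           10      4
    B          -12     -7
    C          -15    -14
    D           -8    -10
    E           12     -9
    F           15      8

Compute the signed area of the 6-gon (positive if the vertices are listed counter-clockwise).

241

Apply the shoelace formula: 2A = Σ (x_i·y_{i+1} − x_{i+1}·y_i), indices taken mod 6.
A→B: (10)(-7) − (-12)(4) = -22
B→C: (-12)(-14) − (-15)(-7) = 63
C→D: (-15)(-10) − (-8)(-14) = 38
D→E: (-8)(-9) − (12)(-10) = 192
E→F: (12)(8) − (15)(-9) = 231
F→A: (15)(4) − (10)(8) = -20
Σ = 482
Signed area = Σ/2 = 241 (positive ⇒ counter-clockwise traversal).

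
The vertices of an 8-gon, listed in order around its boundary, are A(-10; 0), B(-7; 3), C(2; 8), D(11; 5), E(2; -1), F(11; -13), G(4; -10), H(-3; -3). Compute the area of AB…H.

Apply the shoelace (surveyor's) formula: 2A = Σ (x_i·y_{i+1} − x_{i+1}·y_i), indices taken mod 8.
Σ = (-30) + (-62) + (-78) + (-21) + (-15) + (-58) + (-42) + (-30) = -336
Area = |Σ|/2 = 168.

168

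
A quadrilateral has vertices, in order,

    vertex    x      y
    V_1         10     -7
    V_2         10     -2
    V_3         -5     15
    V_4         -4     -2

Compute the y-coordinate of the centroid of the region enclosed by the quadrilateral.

Apply the shoelace (surveyor's) formula. First the cross-terms c_i = x_i·y_{i+1} − x_{i+1}·y_i:
  50, 140, 70, 48  ⇒  2A = 308, A = 154.
Then Σ (y_i + y_{i+1})·c_i = 1848, so ȳ = 1848 / (6·154) = 2.

2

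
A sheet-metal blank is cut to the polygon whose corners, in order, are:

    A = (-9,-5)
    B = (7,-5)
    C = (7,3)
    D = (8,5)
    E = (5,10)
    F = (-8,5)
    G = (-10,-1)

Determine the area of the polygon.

Σ = (80) + (56) + (11) + (55) + (105) + (58) + (41) = 406
Area = |Σ|/2 = 203.

203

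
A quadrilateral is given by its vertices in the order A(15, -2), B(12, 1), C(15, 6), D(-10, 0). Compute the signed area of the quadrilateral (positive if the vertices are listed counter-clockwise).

Σ = (39) + (57) + (60) + (20) = 176
Signed area = Σ/2 = 88 (positive ⇒ counter-clockwise traversal).

88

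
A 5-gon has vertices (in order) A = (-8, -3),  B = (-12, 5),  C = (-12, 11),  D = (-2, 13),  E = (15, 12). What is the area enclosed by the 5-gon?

Cross-terms: -76, -72, -134, -219, 51  ⇒  Σ = -450
Area = |Σ|/2 = 225.

225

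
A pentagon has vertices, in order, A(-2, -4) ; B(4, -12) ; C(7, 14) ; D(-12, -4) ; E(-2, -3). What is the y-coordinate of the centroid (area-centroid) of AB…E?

Apply the shoelace (surveyor's) formula. First the cross-terms c_i = x_i·y_{i+1} − x_{i+1}·y_i:
  40, 140, 140, 28, 2  ⇒  2A = 350, A = 175.
Then Σ (y_i + y_{i+1})·c_i = 830, so ȳ = 830 / (6·175) = 83/105.

83/105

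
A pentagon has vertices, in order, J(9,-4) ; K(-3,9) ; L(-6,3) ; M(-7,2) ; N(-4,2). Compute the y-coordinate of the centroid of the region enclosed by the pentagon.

Apply the surveyor's formula. First the cross-terms c_i = x_i·y_{i+1} − x_{i+1}·y_i:
  69, 45, 9, -6, -2  ⇒  2A = 115, A = 57.5.
Then Σ (y_i + y_{i+1})·c_i = 910, so ȳ = 910 / (6·57.5) = 182/69.

182/69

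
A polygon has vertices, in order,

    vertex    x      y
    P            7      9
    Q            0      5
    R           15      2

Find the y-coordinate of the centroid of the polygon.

16/3

Apply Gauss's area formula. First the cross-terms c_i = x_i·y_{i+1} − x_{i+1}·y_i:
  35, -75, 121  ⇒  2A = 81, A = 40.5.
Then Σ (y_i + y_{i+1})·c_i = 1296, so ȳ = 1296 / (6·40.5) = 16/3.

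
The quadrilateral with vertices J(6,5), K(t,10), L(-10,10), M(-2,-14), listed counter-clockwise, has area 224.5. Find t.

11

The doubled signed area Σ (x_i y_{i+1} − x_{i+1} y_i) is linear in t.
With t=0 it equals 394; the coefficient of t is 5 (from the two edges through K).
So 5·t + 394 = 2·224.5 = 449 ⇒ t = 11.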